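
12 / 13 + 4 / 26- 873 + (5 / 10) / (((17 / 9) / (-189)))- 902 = -806187 / 442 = -1823.95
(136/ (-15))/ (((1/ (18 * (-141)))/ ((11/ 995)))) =1265616/ 4975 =254.40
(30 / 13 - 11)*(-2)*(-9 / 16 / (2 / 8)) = -1017 / 26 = -39.12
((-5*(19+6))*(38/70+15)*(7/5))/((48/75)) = -4250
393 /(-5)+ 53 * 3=402 /5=80.40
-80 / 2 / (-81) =40 / 81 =0.49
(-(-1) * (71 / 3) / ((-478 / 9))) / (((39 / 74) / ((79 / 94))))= -207533 / 292058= -0.71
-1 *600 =-600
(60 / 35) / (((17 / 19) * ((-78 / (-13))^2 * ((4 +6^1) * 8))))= 0.00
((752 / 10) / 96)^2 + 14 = 52609 / 3600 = 14.61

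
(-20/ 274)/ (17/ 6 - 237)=12/ 38497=0.00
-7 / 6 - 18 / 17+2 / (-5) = -1339 / 510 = -2.63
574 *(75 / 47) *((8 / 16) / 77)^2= 3075 / 79618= 0.04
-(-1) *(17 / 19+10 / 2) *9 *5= 5040 / 19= 265.26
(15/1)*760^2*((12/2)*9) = 467856000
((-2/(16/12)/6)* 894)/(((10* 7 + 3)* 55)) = -447/8030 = -0.06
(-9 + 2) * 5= -35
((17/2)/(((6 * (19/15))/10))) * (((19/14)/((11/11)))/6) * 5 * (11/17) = 1375/168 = 8.18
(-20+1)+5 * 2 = -9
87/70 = 1.24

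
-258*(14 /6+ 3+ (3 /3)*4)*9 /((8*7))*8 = -3096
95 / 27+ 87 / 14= 3679 / 378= 9.73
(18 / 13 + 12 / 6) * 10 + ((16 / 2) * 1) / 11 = 34.57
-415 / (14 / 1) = -415 / 14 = -29.64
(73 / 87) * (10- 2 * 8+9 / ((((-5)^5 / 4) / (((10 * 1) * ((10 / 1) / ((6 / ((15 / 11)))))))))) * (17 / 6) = -356167 / 23925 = -14.89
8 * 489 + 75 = 3987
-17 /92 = -0.18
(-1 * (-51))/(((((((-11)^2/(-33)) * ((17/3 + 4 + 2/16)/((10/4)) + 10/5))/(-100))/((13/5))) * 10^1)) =47736/781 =61.12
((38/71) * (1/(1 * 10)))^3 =6859/44738875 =0.00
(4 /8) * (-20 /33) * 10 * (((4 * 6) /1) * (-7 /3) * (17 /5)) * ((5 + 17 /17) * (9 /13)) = 342720 /143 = 2396.64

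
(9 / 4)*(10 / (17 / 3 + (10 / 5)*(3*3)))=135 / 142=0.95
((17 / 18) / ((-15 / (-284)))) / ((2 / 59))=71213 / 135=527.50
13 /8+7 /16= 33 /16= 2.06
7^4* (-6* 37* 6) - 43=-3198175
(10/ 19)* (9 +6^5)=77850/ 19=4097.37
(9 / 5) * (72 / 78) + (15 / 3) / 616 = 66853 / 40040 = 1.67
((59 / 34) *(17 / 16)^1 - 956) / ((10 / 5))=-30533 / 64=-477.08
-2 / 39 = -0.05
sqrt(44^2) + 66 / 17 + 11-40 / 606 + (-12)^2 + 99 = 1554656 / 5151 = 301.82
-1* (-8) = 8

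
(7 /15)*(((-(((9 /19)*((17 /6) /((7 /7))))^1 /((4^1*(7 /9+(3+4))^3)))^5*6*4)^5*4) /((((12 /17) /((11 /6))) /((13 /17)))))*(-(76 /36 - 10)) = -0.00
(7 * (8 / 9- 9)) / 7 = -73 / 9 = -8.11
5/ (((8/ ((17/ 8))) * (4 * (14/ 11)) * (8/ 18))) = 8415/ 14336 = 0.59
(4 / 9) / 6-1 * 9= -8.93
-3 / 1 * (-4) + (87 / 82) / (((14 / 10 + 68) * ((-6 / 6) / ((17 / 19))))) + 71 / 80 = 278396903 / 21625040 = 12.87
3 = 3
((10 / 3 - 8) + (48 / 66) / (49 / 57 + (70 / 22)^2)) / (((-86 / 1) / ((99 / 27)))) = 2875147 / 14658399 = 0.20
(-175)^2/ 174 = 30625/ 174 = 176.01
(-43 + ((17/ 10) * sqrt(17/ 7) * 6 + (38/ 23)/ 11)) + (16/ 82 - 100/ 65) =-5959401/ 134849 + 51 * sqrt(119)/ 35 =-28.30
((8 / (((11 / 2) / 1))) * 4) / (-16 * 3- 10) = -0.10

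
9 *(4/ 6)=6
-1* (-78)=78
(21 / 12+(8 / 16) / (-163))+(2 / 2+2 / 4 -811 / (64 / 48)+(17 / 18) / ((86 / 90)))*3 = -25450211 / 14018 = -1815.54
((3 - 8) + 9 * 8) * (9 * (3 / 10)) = 180.90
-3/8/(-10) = 0.04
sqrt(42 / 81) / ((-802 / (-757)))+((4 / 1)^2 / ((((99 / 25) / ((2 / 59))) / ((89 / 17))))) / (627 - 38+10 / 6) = 17800 / 14662857+757 * sqrt(42) / 7218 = 0.68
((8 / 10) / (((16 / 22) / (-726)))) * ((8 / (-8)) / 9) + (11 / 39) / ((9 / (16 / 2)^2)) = 159247 / 1755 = 90.74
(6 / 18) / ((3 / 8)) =8 / 9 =0.89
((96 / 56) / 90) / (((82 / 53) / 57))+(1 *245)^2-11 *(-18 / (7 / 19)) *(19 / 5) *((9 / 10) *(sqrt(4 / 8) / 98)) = 60038.96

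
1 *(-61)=-61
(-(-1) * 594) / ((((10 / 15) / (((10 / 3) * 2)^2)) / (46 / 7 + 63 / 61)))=128581200 / 427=301126.93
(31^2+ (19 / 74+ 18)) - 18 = 71133 / 74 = 961.26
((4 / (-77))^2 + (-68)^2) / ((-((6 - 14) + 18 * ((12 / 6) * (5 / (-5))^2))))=-6853928 / 41503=-165.14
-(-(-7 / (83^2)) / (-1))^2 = -49 / 47458321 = -0.00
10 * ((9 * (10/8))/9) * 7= 175/2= 87.50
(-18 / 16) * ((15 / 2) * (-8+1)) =945 / 16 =59.06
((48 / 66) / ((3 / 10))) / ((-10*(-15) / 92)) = 736 / 495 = 1.49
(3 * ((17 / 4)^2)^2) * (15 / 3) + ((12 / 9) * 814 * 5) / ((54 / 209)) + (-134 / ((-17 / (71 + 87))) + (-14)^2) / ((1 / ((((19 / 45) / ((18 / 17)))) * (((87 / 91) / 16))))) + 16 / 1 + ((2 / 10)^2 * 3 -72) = 1220660407133 / 47174400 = 25875.48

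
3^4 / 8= 81 / 8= 10.12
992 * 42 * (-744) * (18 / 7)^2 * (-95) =136302704640 / 7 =19471814948.57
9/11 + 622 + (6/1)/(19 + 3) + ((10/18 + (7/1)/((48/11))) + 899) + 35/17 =41100461/26928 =1526.31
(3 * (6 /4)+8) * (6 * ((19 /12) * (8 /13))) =73.08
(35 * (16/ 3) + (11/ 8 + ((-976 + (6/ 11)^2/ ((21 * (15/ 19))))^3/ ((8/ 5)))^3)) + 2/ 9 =-49513058877300868460642442082978169653196995430471806197659/ 252408057998806470079464712875000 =-196162750388638521883187200.00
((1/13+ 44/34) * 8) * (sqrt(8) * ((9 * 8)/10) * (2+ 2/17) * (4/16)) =1570752 * sqrt(2)/18785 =118.25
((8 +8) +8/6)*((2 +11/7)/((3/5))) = 6500/63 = 103.17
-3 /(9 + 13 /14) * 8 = -336 /139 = -2.42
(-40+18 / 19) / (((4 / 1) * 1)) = -371 / 38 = -9.76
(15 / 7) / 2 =15 / 14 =1.07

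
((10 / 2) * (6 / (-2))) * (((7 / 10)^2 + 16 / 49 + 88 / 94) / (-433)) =0.06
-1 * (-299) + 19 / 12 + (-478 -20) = -2369 / 12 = -197.42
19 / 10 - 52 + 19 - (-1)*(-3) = -341 / 10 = -34.10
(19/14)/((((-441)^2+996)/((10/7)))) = 95/9578373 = 0.00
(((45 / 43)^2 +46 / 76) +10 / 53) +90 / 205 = 355460889 / 152679326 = 2.33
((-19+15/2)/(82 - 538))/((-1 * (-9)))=23/8208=0.00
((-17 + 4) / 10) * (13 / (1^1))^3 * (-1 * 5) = 14280.50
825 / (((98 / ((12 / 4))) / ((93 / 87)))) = 27.00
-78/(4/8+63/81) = -1404/23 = -61.04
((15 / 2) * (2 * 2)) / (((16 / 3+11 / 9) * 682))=135 / 20119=0.01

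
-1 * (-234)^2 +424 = -54332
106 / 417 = 0.25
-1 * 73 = -73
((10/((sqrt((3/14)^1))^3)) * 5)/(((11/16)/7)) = 78400 * sqrt(42)/99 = 5132.22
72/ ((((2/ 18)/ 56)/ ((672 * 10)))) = 243855360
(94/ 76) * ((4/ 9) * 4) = 376/ 171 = 2.20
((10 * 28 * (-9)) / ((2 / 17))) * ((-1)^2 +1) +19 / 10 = -428381 / 10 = -42838.10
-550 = -550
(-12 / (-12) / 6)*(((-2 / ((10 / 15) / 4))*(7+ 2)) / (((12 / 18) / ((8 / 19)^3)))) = -13824 / 6859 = -2.02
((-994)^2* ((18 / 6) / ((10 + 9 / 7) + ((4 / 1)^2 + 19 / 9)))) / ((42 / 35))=84025.74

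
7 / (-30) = -7 / 30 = -0.23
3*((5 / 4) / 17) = 15 / 68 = 0.22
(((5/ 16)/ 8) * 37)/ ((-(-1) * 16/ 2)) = 185/ 1024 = 0.18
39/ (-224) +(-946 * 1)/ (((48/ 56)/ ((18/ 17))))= -4450647/ 3808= -1168.76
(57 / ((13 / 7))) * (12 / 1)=4788 / 13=368.31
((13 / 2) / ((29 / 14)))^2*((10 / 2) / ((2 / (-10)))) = -207025 / 841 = -246.17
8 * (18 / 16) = 9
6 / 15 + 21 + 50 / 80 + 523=545.02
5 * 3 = 15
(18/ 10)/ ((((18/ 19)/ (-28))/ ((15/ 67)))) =-798/ 67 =-11.91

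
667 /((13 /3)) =2001 /13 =153.92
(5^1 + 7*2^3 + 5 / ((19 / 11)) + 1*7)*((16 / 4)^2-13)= 4041 / 19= 212.68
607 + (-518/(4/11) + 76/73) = -119203/146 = -816.46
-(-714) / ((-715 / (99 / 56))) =-459 / 260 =-1.77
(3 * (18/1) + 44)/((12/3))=24.50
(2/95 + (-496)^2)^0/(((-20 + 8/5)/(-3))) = 15/92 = 0.16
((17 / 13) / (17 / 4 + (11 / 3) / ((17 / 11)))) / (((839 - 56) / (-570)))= -219640 / 1527981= -0.14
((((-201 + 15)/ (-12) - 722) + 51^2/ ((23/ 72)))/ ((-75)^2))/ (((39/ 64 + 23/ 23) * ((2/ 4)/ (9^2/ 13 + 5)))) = 71023744/ 3849625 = 18.45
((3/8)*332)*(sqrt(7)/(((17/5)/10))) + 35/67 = 35/67 + 6225*sqrt(7)/17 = 969.33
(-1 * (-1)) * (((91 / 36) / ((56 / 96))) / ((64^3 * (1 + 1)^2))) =13 / 3145728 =0.00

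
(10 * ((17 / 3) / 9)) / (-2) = -85 / 27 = -3.15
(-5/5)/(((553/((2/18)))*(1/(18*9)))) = -18/553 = -0.03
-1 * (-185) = 185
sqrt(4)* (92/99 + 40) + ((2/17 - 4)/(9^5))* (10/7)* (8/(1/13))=2108838632/25765047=81.85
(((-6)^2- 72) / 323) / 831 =-12 / 89471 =-0.00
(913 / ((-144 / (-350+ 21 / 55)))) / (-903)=-228001 / 92880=-2.45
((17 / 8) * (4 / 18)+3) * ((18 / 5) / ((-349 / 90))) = -1125 / 349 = -3.22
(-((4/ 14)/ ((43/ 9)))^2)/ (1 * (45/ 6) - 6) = -216/ 90601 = -0.00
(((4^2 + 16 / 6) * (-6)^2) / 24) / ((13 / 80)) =2240 / 13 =172.31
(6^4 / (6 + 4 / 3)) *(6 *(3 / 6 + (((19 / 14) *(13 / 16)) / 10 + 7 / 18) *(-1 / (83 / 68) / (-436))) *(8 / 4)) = 7400551311 / 6966190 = 1062.35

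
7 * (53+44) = 679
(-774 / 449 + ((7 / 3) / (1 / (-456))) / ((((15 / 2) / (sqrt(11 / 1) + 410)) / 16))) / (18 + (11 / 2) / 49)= -122850995428 / 2390925 - 3336704 * sqrt(11) / 26625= -51797.85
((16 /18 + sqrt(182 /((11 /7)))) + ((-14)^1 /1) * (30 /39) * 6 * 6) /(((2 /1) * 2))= -94.01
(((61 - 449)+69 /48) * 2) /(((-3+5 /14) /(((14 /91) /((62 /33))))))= 1428735 /59644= 23.95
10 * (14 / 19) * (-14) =-1960 / 19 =-103.16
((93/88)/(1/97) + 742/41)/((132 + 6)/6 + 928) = 435157/3431208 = 0.13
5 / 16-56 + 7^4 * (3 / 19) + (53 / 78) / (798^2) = 32128781245 / 99341424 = 323.42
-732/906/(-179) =122/27029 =0.00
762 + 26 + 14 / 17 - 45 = 12645 / 17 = 743.82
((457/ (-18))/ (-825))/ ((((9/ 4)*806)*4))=457/ 107721900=0.00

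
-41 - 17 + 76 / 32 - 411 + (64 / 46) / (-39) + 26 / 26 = -3341581 / 7176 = -465.66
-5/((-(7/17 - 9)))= -85/146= -0.58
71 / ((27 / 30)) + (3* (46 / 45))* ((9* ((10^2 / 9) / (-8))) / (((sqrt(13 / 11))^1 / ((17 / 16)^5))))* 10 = 710 / 9 - 816417775* sqrt(143) / 20447232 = -398.58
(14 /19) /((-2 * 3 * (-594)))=7 /33858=0.00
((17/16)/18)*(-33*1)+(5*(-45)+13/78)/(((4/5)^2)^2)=-550.86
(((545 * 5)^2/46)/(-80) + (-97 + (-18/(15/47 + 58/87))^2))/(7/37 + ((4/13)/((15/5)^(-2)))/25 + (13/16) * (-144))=304624060130325/19955541209408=15.27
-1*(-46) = 46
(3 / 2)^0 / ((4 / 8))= 2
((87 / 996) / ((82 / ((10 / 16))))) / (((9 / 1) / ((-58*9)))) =-4205 / 108896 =-0.04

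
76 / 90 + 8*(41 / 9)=37.29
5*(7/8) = 35/8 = 4.38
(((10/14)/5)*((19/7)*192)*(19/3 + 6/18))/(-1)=-24320/49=-496.33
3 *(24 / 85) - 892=-75748 / 85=-891.15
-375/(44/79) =-29625/44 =-673.30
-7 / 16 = -0.44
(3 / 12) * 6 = 3 / 2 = 1.50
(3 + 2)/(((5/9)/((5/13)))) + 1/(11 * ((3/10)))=1615/429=3.76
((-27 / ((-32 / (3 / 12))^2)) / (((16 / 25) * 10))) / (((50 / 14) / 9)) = -1701 / 2621440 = -0.00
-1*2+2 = 0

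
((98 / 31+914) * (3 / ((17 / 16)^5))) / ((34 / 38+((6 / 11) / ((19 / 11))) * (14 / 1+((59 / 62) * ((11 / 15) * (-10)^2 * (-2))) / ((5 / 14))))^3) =-589539310257045504 / 477823092348778767901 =-0.00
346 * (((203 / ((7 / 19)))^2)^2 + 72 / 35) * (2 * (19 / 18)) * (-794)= -16839323565734625892 / 315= -53458170049951193.31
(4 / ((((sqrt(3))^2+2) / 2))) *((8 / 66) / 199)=32 / 32835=0.00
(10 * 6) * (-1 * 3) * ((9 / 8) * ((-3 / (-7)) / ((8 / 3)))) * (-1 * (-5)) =-18225 / 112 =-162.72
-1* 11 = -11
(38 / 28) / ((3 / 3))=19 / 14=1.36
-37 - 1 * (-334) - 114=183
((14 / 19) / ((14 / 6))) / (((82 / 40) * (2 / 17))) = 1020 / 779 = 1.31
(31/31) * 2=2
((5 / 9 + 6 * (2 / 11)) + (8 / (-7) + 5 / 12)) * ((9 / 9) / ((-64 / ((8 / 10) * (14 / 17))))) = -2551 / 269280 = -0.01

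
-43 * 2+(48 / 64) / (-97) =-33371 / 388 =-86.01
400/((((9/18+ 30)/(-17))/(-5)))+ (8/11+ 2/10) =3743111/3355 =1115.68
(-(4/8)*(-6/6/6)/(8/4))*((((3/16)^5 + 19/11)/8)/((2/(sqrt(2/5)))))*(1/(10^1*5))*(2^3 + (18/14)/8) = 9106006969*sqrt(10)/62008590336000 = 0.00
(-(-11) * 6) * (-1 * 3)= -198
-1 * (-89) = 89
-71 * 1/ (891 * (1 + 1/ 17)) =-1207/ 16038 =-0.08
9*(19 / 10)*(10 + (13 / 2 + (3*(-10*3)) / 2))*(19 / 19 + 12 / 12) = -974.70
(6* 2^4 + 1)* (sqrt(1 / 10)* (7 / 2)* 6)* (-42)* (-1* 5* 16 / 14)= 48888* sqrt(10)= 154597.43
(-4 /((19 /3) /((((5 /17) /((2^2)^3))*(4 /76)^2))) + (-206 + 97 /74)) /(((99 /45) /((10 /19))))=-48.97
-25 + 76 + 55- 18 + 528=616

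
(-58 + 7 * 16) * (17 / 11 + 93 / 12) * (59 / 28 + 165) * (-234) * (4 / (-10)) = 7851185.78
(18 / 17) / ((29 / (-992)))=-17856 / 493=-36.22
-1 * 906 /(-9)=302 /3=100.67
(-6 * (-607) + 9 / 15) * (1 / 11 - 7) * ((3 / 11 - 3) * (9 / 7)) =74746152 / 847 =88248.11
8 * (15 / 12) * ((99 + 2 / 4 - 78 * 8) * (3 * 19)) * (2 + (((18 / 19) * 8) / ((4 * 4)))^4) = -4204439205 / 6859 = -612981.37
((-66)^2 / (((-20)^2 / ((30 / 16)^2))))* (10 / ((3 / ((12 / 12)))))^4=75625 / 16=4726.56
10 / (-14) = -5 / 7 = -0.71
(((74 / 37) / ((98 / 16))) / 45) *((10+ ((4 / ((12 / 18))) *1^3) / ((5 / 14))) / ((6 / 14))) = 2144 / 4725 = 0.45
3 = 3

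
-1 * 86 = -86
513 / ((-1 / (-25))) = 12825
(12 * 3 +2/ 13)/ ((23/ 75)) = 35250/ 299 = 117.89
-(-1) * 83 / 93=83 / 93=0.89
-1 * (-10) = 10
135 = 135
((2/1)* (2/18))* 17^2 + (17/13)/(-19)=142613/2223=64.15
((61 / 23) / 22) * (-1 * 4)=-0.48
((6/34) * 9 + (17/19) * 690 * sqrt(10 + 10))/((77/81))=2906.05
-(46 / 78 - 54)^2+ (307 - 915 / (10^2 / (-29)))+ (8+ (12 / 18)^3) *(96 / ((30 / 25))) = -147531079 / 91260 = -1616.60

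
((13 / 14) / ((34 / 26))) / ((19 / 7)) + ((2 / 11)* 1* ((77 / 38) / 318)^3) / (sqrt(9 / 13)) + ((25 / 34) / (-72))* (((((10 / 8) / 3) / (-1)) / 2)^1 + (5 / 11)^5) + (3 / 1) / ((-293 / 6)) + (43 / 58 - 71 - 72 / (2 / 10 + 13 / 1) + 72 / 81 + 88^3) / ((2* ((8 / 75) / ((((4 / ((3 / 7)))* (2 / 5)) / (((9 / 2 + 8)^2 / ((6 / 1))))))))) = 41503* sqrt(13) / 2646813913056 + 87434958267830230428401 / 190948087618992000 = 457899.10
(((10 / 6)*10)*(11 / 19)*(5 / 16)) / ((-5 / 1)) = -275 / 456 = -0.60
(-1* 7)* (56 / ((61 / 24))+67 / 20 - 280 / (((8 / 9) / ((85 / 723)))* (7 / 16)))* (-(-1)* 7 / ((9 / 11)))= 9392049667 / 2646180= 3549.29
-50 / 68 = -25 / 34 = -0.74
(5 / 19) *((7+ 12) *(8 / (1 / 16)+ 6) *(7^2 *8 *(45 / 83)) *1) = 11818800 / 83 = 142395.18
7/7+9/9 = 2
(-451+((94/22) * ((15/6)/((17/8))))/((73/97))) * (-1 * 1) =6065421/13651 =444.32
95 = 95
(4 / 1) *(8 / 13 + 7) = 396 / 13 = 30.46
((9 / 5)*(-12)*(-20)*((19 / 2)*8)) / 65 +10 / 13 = 32882 / 65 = 505.88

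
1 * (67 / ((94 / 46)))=1541 / 47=32.79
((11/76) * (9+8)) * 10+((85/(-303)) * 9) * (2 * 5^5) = -60468065/3838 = -15755.10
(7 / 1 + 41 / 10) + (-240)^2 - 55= 575561 / 10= 57556.10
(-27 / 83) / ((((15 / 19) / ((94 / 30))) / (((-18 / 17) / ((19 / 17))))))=1.22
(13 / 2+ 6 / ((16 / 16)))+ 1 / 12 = 151 / 12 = 12.58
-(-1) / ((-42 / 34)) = -17 / 21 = -0.81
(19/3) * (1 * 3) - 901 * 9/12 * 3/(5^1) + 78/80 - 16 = -16059/40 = -401.48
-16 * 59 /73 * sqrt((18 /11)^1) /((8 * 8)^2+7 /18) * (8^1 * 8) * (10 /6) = -1087488 * sqrt(22) /11841841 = -0.43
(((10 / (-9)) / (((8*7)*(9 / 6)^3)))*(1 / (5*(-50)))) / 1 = 1 / 42525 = 0.00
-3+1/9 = -26/9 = -2.89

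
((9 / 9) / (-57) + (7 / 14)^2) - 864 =-196939 / 228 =-863.77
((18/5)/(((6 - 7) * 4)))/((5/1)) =-9/50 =-0.18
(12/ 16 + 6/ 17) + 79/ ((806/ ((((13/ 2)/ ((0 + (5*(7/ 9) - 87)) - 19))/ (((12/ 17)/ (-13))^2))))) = -31406663/ 30996032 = -1.01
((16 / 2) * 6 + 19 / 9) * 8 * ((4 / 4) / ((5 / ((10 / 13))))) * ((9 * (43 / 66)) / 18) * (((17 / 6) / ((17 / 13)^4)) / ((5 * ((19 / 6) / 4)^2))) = 495783808 / 79811685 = 6.21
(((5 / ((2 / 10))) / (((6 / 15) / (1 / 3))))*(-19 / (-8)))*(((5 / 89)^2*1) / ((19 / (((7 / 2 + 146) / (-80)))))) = -186875 / 12166656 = -0.02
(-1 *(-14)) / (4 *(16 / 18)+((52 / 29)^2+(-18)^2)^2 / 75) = 1113967575 / 113875565416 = 0.01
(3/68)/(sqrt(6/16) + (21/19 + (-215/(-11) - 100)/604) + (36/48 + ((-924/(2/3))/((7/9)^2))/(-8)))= 56242974763899/367298981371545185 - 48802553569 * sqrt(6)/367298981371545185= 0.00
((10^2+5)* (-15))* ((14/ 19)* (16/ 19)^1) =-352800/ 361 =-977.29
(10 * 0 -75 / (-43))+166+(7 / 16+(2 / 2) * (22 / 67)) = 7767639 / 46096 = 168.51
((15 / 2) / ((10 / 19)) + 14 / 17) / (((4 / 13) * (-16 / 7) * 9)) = -93275 / 39168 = -2.38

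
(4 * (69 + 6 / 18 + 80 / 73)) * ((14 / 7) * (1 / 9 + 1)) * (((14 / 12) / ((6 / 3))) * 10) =21593600 / 5913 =3651.89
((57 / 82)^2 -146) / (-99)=978455 / 665676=1.47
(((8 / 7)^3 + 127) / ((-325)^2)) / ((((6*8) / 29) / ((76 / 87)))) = 93043 / 144917500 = 0.00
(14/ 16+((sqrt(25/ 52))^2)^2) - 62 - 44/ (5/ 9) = -1894069/ 13520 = -140.09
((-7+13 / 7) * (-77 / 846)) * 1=0.47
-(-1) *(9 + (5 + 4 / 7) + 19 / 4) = 541 / 28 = 19.32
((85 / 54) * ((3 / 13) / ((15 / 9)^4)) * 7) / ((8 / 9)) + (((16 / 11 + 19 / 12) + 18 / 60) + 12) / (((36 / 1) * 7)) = 1458091 / 3378375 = 0.43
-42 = -42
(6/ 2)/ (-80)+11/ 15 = 167/ 240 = 0.70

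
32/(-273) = -32/273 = -0.12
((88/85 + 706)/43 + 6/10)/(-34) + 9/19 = -65099/2361130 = -0.03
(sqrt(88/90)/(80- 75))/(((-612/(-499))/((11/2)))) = 5489*sqrt(55)/45900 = 0.89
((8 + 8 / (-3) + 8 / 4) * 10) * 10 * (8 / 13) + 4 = 17756 / 39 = 455.28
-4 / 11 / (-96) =1 / 264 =0.00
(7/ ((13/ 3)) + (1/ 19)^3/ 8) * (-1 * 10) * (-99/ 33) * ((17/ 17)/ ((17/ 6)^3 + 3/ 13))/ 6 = 0.35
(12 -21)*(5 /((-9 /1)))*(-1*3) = -15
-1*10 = -10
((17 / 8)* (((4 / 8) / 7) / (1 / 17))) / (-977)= -289 / 109424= -0.00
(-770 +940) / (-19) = -170 / 19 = -8.95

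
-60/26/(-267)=10/1157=0.01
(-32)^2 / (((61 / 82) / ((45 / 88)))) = 472320 / 671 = 703.90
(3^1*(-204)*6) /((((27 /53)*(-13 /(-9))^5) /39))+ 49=-1275476087 /28561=-44657.96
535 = 535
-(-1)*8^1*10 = 80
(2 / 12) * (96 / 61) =16 / 61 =0.26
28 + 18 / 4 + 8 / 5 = 34.10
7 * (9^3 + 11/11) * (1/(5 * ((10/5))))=511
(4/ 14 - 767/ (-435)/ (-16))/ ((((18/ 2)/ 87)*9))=0.19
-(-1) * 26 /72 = 13 /36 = 0.36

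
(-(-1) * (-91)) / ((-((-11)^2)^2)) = 91 / 14641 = 0.01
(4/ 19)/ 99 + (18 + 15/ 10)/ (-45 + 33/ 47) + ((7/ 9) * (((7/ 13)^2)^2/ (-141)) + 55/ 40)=19692031042711/ 21028136099256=0.94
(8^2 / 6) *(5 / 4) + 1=43 / 3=14.33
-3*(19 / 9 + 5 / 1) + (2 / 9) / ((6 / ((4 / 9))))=-21.32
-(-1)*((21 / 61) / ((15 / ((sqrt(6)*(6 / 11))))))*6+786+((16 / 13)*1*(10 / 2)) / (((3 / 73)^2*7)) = 252*sqrt(6) / 3355+1070054 / 819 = 1306.72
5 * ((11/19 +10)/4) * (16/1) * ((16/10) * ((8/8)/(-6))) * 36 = -38592/19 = -2031.16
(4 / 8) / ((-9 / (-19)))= 19 / 18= 1.06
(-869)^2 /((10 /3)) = 2265483 /10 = 226548.30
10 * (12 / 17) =120 / 17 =7.06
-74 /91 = -0.81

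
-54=-54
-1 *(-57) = 57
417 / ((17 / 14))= 5838 / 17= 343.41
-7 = -7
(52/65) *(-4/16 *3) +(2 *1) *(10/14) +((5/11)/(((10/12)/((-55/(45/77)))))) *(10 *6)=-107771/35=-3079.17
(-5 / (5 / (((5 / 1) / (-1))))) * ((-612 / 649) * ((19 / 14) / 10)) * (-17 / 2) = 49419 / 9086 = 5.44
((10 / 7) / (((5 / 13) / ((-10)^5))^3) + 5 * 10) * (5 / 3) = -292933333333332750 / 7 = -41847619047618964.29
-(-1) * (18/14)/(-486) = -1/378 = -0.00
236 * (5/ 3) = 1180/ 3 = 393.33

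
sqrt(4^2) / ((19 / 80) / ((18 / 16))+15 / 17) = 6120 / 1673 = 3.66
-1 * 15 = -15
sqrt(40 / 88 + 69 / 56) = sqrt(160006) / 308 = 1.30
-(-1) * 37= 37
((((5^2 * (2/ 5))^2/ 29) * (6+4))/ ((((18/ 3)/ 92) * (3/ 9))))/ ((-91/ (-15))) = 690000/ 2639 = 261.46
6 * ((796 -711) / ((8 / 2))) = 255 / 2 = 127.50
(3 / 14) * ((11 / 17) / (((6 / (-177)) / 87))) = -169389 / 476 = -355.86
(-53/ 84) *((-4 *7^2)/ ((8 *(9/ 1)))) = 371/ 216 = 1.72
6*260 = 1560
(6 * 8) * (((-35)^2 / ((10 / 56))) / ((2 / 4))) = 658560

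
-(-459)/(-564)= -153/188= -0.81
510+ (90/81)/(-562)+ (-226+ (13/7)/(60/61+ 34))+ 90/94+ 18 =538014566207/1775575494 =303.01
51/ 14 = 3.64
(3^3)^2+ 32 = 761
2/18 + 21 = 190/9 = 21.11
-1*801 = -801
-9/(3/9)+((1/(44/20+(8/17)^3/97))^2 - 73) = -2745042566568075/27507203262361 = -99.79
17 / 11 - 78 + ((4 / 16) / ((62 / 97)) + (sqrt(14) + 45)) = -84741 / 2728 + sqrt(14) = -27.32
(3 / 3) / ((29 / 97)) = 97 / 29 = 3.34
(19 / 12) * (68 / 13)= 323 / 39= 8.28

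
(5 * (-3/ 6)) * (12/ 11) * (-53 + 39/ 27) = 4640/ 33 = 140.61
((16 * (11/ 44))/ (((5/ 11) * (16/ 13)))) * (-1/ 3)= -143/ 60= -2.38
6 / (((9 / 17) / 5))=170 / 3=56.67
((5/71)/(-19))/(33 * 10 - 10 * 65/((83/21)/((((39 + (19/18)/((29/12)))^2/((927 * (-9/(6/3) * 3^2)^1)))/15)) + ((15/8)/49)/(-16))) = -21132948290835/1884140518704812798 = -0.00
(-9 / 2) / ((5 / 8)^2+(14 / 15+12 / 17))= -73440 / 33127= -2.22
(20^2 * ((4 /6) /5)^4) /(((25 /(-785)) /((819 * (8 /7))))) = -4179968 /1125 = -3715.53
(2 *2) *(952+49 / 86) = 163842 / 43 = 3810.28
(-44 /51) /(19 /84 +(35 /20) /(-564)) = -231616 /59891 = -3.87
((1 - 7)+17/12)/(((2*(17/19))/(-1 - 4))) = 5225/408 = 12.81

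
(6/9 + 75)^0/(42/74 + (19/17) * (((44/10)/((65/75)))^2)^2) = 17964869/13349435685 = 0.00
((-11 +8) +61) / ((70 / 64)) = 1856 / 35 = 53.03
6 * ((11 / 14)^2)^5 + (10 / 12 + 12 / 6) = 1462769105057 / 433881982464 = 3.37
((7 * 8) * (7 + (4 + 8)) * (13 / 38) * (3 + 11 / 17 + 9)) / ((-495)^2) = 15652 / 833085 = 0.02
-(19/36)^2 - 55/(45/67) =-82.17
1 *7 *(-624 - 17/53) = -231623/53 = -4370.25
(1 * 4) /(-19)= -0.21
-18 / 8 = -9 / 4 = -2.25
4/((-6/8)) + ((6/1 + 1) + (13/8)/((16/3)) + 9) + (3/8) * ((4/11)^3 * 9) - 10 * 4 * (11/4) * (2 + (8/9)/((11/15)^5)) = -3766276763/5622144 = -669.90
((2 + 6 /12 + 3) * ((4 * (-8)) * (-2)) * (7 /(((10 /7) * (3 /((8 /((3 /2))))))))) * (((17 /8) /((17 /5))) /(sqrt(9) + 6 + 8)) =17248 /153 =112.73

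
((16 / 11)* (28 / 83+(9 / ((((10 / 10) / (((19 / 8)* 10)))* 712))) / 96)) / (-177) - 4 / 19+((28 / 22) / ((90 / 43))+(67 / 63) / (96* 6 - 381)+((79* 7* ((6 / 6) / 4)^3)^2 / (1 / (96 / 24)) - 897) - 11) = -139559364862584895 / 229177253200896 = -608.96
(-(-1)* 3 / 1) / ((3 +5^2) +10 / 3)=9 / 94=0.10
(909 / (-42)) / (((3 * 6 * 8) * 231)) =-101 / 155232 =-0.00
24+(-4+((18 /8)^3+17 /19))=39259 /1216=32.29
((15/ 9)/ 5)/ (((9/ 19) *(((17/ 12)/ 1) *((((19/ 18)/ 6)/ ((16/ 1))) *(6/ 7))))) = 896/ 17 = 52.71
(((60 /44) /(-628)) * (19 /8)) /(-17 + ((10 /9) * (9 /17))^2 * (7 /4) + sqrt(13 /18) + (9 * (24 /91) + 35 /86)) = 218681221810779 * sqrt(26) /46970710345864385872 + 17862573951823419 /46970710345864385872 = 0.00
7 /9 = 0.78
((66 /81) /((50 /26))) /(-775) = -286 /523125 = -0.00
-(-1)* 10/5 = 2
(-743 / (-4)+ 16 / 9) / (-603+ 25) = -6751 / 20808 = -0.32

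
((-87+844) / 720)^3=1.16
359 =359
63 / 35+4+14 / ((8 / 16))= 169 / 5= 33.80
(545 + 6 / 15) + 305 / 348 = 950521 / 1740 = 546.28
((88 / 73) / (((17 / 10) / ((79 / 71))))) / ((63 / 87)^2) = 58466320 / 38856951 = 1.50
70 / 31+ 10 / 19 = 1640 / 589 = 2.78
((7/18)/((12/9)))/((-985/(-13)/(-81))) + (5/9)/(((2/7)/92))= 12664687/70920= 178.58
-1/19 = -0.05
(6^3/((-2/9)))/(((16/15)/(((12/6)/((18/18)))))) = -3645/2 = -1822.50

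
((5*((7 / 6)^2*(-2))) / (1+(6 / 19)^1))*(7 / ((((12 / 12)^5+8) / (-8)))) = 26068 / 405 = 64.37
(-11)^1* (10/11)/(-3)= 10/3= 3.33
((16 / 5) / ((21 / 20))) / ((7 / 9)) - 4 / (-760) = 36529 / 9310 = 3.92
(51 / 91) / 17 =3 / 91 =0.03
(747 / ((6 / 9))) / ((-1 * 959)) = -2241 / 1918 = -1.17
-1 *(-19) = 19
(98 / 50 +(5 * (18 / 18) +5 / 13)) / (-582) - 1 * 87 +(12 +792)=135618163 / 189150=716.99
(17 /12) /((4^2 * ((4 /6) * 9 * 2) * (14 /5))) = 85 /32256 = 0.00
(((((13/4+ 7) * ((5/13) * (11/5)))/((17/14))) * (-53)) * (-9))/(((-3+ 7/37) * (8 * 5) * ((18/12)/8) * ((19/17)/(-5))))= 18572631/25688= 723.01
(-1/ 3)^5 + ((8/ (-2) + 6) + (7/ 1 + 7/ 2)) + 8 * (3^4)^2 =25515241/ 486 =52500.50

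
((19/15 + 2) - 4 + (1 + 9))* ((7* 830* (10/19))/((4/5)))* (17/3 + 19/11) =492629900/1881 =261897.87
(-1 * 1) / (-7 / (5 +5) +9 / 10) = -5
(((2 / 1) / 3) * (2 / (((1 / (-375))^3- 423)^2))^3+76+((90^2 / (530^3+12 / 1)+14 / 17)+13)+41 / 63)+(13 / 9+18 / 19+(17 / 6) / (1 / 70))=188687841280162100379058669240722147492119810125518399164012950474861012991 / 647967547827532602508739935623736242376757335925353787880031816231591588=291.20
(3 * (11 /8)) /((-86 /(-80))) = 165 /43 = 3.84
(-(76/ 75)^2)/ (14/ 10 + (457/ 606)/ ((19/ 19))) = -1166752/ 2447625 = -0.48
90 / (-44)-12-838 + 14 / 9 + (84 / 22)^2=-1820615 / 2178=-835.91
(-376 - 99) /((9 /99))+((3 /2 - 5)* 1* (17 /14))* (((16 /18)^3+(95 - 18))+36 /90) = -81020111 /14580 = -5556.93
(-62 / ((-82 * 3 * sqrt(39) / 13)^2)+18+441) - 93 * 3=180.00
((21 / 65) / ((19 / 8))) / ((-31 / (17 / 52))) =-714 / 497705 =-0.00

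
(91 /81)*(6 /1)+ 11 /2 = 661 /54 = 12.24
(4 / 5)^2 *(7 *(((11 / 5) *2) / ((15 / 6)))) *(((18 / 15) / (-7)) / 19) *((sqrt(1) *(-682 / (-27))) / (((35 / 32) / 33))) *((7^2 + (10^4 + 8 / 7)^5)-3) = -113683658871685013754710306471936 / 20956228125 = -5424814913904503688194.62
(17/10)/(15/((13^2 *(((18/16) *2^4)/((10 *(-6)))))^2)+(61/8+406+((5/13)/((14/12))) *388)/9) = 40785108/1443711805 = 0.03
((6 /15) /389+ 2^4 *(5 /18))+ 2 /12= 161471 /35010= 4.61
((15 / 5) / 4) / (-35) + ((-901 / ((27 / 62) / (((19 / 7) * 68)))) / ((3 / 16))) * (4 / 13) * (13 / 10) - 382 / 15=-1319789021 / 1620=-814684.58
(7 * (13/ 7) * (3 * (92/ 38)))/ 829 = 1794/ 15751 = 0.11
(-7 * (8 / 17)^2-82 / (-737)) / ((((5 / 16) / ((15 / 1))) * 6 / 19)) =-46584656 / 212993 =-218.71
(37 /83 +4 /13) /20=813 /21580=0.04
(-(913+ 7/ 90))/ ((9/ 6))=-82177/ 135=-608.72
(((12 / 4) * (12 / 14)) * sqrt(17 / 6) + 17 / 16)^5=5263604891057 / 2517630976 + 268532737647 * sqrt(102) / 1101463552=4552.92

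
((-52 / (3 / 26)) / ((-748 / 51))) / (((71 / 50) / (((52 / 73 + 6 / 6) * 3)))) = 6337500 / 57013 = 111.16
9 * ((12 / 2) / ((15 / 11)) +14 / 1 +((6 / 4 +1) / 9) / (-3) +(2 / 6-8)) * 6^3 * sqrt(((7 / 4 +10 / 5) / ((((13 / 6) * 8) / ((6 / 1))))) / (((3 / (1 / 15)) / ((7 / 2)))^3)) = 1547 * sqrt(273) / 50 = 511.21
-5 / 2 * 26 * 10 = -650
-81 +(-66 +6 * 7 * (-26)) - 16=-1255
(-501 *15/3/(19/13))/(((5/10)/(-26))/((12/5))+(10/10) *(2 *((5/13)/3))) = -4064112/589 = -6900.02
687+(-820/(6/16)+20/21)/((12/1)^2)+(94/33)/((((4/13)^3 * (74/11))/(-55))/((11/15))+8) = 41252252249/61371051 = 672.18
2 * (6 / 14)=6 / 7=0.86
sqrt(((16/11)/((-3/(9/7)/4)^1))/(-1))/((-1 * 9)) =-8 * sqrt(231)/693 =-0.18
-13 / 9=-1.44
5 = 5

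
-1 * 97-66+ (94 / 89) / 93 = -1349057 / 8277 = -162.99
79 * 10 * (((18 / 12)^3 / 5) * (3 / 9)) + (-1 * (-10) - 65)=491 / 4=122.75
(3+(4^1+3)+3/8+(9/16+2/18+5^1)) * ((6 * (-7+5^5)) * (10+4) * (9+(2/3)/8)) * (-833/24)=-2289895164571/1728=-1325170812.83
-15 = -15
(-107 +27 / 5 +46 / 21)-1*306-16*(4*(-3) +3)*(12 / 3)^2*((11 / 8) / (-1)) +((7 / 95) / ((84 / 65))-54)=-28946273 / 7980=-3627.35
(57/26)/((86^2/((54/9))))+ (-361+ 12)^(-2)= 20924119/11710922548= 0.00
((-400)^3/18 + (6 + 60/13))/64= -207999379/3744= -55555.39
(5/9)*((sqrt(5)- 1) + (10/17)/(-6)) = -280/459 + 5*sqrt(5)/9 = 0.63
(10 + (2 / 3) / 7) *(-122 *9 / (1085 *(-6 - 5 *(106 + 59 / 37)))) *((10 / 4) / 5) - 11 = -560024921 / 50954855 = -10.99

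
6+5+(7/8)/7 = 89/8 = 11.12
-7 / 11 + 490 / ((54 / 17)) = 45626 / 297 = 153.62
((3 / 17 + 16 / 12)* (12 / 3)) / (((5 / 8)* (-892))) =-616 / 56865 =-0.01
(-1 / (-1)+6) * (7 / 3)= 49 / 3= 16.33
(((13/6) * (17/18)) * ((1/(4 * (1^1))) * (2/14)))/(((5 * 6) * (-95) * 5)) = -221/43092000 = -0.00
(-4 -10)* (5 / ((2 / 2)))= -70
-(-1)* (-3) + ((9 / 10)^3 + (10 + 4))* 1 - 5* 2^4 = -68271 / 1000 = -68.27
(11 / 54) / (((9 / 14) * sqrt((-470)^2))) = 77 / 114210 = 0.00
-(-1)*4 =4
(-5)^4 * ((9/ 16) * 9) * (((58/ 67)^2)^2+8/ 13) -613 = 1629940550377/ 523929146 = 3110.99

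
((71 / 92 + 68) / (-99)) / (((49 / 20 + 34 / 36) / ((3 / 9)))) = -10545 / 154583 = -0.07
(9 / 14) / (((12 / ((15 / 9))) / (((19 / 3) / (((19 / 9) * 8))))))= 15 / 448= 0.03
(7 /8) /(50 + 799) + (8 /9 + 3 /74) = 701485 /753912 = 0.93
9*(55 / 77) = 45 / 7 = 6.43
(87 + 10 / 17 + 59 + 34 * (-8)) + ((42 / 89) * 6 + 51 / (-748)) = -8164955 / 66572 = -122.65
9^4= 6561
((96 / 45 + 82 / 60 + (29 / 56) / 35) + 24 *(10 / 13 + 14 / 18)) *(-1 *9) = -9320253 / 25480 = -365.79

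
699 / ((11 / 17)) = 11883 / 11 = 1080.27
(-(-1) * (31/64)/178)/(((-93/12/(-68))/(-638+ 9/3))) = -10795/712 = -15.16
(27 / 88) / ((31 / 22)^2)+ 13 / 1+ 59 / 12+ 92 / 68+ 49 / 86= 168546433 / 8429892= 19.99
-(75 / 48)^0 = -1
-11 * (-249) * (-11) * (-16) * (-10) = -4820640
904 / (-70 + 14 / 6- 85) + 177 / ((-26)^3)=-23873589 / 4024904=-5.93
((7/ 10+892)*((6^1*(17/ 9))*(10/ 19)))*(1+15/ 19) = 9528.73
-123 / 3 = -41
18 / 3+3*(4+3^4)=261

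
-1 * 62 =-62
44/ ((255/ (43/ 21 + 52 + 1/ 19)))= 949784/ 101745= 9.33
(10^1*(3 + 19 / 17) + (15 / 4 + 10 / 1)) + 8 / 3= 11749 / 204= 57.59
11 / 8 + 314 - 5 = 2483 / 8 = 310.38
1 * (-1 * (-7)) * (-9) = -63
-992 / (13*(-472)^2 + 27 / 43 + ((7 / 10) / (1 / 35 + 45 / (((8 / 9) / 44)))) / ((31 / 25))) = -103093942736 / 300987819516123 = -0.00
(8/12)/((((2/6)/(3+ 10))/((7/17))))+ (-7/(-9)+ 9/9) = 1910/153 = 12.48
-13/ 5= -2.60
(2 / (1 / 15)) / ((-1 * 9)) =-3.33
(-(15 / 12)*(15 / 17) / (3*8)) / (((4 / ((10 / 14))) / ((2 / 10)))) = -25 / 15232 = -0.00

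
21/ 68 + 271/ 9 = 18617/ 612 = 30.42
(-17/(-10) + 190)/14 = 1917/140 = 13.69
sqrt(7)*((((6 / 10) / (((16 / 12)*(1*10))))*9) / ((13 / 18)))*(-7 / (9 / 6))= -1701*sqrt(7) / 650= -6.92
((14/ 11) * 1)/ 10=7/ 55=0.13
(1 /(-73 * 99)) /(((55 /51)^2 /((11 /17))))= -17 /220825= -0.00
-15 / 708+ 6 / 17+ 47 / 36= 14780 / 9027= 1.64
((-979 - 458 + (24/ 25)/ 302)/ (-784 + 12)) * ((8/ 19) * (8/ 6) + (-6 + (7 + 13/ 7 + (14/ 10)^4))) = 3273782312279/ 242251187500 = 13.51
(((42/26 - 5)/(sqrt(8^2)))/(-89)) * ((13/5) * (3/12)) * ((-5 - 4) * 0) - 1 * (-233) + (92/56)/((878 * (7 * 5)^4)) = 4297844022523/18445682500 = 233.00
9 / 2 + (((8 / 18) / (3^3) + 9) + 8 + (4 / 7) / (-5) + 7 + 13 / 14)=249458 / 8505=29.33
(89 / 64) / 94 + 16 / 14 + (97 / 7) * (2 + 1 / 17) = 21253087 / 715904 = 29.69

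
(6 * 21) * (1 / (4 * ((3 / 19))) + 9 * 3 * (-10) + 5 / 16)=-270249 / 8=-33781.12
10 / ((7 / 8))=80 / 7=11.43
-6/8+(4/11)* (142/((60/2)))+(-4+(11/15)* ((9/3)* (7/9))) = -1.32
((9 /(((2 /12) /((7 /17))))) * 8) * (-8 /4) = -6048 /17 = -355.76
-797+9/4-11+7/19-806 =-122465/76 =-1611.38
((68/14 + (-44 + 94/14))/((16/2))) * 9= -2043/56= -36.48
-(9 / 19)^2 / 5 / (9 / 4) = -36 / 1805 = -0.02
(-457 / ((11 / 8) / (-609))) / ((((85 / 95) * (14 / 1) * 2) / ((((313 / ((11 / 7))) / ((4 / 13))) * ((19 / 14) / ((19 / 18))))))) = 27664272441 / 4114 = 6724422.08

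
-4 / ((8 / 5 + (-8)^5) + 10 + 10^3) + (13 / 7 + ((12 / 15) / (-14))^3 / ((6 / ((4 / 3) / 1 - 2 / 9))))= 34137825347 / 18381001275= 1.86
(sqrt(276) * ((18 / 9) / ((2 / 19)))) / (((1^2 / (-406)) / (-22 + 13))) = 138852 * sqrt(69) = 1153391.34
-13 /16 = -0.81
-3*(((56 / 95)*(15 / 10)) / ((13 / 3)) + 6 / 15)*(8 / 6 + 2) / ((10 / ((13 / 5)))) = -746 / 475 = -1.57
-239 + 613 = 374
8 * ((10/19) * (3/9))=80/57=1.40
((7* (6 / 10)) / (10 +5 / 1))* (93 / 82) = 651 / 2050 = 0.32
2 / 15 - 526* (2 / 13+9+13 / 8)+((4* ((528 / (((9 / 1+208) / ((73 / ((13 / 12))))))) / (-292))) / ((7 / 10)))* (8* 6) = -6899860879 / 1184820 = -5823.55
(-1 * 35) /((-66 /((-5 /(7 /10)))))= -125 /33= -3.79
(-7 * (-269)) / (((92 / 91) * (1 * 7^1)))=24479 / 92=266.08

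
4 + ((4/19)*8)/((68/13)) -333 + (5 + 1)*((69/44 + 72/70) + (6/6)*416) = 542909681/248710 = 2182.90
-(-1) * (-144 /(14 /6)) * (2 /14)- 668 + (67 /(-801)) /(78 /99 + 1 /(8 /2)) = -1213250408 /1792371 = -676.90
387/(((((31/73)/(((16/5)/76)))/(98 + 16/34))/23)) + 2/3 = 421056134/4845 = 86905.29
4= 4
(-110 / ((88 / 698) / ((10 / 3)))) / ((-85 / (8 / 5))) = 2792 / 51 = 54.75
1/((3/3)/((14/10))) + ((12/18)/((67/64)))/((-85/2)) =23663/17085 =1.39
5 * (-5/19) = -25/19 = -1.32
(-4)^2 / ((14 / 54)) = 432 / 7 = 61.71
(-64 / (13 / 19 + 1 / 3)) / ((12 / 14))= -2128 / 29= -73.38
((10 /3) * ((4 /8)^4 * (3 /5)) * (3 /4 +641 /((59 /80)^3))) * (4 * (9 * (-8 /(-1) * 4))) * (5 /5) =47281828932 /205379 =230217.45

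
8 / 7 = 1.14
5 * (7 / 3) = 35 / 3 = 11.67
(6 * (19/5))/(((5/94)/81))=867996/25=34719.84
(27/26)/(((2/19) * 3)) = 171/52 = 3.29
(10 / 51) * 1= 10 / 51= 0.20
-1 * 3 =-3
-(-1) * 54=54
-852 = -852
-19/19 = -1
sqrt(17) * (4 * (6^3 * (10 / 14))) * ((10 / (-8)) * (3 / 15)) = -1080 * sqrt(17) / 7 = -636.14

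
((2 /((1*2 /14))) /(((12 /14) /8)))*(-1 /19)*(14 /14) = -392 /57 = -6.88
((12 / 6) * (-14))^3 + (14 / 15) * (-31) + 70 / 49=-2307848 / 105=-21979.50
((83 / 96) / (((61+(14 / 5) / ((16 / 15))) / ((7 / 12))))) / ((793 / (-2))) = -581 / 29061864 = -0.00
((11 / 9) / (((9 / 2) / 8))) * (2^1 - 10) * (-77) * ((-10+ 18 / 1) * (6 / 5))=1734656 / 135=12849.30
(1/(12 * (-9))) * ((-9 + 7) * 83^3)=571787/54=10588.65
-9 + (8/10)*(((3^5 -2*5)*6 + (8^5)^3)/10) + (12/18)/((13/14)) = 548876204605973/195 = 2814749767210.12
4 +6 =10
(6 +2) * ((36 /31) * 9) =2592 /31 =83.61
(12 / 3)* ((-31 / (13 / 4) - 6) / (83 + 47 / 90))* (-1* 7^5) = 1222205040 / 97721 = 12507.09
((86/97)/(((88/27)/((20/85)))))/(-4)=-1161/72556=-0.02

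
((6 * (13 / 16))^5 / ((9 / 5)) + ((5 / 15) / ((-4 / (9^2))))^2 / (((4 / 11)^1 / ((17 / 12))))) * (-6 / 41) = -167823009 / 671744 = -249.83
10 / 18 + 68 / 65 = 1.60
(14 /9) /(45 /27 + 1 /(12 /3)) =56 /69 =0.81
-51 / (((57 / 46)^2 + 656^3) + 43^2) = -35972 / 199117198663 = -0.00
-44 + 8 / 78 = -43.90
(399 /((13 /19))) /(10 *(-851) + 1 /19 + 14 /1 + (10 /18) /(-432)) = -560023632 /8158965347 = -0.07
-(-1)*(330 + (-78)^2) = 6414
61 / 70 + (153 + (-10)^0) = 10841 / 70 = 154.87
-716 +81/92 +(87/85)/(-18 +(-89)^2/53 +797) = -68795568917/96201640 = -715.12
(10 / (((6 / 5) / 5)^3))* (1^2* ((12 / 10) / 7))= 15625 / 126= 124.01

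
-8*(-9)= 72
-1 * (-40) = 40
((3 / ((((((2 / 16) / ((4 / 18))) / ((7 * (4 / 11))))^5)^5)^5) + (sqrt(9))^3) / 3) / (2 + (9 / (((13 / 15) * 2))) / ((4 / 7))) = 2671683996766288851524642483708452154714568821716753983796013187961627049456309001091660606406222159023542685600357759808262356634057319946523485758308253024335482134392168261936614681358902251576159329071385230863667193089422031299709982733402307672290483437225520003793415424853287335195922051042445142462065049240976798698078550136 / 3282680625839947473850879147222225468879028520219257393857887519614391211392194111176968806173958241980842882483809227198071264836636217187926555443235395004044714498617530237783264017014004469951713854909751027177493137797917496126318127051488906911347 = 813872655090434991934411400000000000000000000000000000000000000000000000000000000.00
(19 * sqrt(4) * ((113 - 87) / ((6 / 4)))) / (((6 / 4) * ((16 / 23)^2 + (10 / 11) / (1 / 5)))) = 11498344 / 131697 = 87.31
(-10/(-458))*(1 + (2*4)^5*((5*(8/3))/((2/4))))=13107215/687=19078.92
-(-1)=1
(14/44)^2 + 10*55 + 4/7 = 1865679/3388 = 550.67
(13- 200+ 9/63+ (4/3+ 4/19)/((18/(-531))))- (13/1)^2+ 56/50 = -3992803/9975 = -400.28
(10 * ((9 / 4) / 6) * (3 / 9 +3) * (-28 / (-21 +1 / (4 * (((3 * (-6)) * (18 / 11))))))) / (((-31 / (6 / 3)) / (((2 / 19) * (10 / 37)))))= -18144000 / 593358011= -0.03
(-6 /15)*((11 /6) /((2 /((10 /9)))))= -11 /27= -0.41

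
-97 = -97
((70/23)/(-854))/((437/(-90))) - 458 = -280804388/613111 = -458.00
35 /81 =0.43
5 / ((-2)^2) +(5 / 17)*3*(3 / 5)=121 / 68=1.78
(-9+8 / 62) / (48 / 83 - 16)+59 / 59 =12501 / 7936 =1.58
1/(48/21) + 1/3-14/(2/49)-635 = -46907/48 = -977.23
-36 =-36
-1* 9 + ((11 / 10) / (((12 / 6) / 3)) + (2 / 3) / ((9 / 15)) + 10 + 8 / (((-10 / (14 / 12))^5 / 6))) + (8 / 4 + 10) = 255313193 / 16200000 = 15.76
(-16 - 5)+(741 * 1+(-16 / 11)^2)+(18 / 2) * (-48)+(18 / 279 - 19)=1017197 / 3751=271.18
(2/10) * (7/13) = 7/65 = 0.11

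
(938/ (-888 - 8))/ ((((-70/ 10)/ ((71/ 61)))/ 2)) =4757/ 13664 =0.35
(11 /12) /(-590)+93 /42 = 109663 /49560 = 2.21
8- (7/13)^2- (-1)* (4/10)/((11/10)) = 15009/1859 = 8.07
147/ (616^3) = 3/ 4770304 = 0.00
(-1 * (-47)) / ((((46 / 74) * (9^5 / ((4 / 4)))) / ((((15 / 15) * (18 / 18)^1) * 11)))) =19129 / 1358127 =0.01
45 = 45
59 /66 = 0.89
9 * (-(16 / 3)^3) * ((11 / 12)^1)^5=-644204 / 729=-883.68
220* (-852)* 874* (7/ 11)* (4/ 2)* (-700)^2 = -102165705600000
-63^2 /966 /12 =-63 /184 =-0.34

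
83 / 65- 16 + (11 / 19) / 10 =-36223 / 2470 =-14.67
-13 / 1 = -13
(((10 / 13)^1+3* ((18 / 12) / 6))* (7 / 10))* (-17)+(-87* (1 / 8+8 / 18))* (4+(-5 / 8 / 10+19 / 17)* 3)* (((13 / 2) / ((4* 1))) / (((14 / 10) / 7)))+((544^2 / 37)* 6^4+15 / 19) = 24729669214285681 / 2386375680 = 10362856.70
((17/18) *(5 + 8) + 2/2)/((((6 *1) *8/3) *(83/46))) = 5497/11952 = 0.46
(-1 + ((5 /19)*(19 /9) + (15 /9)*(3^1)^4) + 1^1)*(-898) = -121728.89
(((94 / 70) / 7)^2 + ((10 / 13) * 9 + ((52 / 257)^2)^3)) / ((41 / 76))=118930645965890910017108 / 9218454527310601042925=12.90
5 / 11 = 0.45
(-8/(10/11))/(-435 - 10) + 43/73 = 98887/162425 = 0.61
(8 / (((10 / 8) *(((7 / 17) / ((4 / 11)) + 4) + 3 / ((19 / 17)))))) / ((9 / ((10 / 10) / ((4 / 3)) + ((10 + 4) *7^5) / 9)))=9728439584 / 4090095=2378.54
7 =7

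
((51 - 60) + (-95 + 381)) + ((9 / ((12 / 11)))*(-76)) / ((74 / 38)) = -1664 / 37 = -44.97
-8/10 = -4/5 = -0.80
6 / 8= 3 / 4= 0.75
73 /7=10.43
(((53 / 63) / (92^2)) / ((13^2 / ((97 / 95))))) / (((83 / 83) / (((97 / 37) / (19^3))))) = 498677 / 2172646353412080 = 0.00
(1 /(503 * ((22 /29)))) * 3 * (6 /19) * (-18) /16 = -2349 /841016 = -0.00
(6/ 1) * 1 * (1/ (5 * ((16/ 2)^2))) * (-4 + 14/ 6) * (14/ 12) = -7/ 192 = -0.04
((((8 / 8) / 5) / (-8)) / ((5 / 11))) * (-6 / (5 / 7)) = 231 / 500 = 0.46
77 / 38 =2.03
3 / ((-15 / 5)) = -1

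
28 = 28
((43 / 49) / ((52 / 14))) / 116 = 43 / 21112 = 0.00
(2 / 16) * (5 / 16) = 5 / 128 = 0.04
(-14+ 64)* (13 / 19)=650 / 19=34.21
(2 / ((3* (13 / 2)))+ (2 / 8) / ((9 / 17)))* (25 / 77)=6725 / 36036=0.19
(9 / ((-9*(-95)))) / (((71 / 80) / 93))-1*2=-1210 / 1349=-0.90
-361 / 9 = -40.11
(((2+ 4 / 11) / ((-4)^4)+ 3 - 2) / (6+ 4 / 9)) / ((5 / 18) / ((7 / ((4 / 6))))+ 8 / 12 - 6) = -83349 / 2824448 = -0.03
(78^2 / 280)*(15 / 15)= 1521 / 70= 21.73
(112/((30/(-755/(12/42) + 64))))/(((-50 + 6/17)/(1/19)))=204561/20045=10.21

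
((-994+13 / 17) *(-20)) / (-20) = -16885 / 17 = -993.24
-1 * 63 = -63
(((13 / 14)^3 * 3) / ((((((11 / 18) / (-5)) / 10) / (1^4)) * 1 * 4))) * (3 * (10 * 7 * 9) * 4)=-200201625 / 539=-371431.59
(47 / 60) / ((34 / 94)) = 2209 / 1020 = 2.17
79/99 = 0.80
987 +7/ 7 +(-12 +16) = 992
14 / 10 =7 / 5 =1.40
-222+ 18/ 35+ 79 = -4987/ 35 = -142.49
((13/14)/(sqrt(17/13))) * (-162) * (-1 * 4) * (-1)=-4212 * sqrt(221)/119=-526.18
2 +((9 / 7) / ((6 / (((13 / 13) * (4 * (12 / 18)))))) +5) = 53 / 7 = 7.57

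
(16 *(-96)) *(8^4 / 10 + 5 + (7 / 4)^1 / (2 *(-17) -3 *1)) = -117799296 / 185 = -636752.95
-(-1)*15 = 15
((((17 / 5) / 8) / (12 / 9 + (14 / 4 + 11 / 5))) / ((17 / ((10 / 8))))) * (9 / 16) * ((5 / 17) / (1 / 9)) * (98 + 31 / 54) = 0.65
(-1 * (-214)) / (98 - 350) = -0.85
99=99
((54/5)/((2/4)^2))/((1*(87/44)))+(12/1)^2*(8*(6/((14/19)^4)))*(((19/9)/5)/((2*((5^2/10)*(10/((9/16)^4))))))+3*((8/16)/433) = 1286618714134869/30872941568000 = 41.67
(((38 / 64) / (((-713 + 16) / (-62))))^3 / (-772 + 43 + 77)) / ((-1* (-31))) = -0.00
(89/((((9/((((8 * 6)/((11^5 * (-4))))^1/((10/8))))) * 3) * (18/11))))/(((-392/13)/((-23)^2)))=612053/290550645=0.00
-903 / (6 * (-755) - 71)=21 / 107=0.20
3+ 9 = 12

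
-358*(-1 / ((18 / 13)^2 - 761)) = -60502 / 128285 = -0.47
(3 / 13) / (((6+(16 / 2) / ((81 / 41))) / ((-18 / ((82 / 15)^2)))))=-492075 / 35576684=-0.01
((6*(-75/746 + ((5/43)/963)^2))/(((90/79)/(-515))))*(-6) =-1046441613607225/639585069813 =-1636.13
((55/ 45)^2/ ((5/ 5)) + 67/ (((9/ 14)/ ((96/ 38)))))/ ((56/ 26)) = 5297695/ 43092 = 122.94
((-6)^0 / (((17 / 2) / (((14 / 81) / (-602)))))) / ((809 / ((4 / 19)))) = -8 / 910132281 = -0.00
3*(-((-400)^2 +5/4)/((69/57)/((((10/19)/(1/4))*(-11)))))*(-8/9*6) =-1126408800/23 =-48974295.65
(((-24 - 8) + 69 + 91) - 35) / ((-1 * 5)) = -93 / 5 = -18.60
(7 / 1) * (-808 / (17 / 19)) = -107464 / 17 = -6321.41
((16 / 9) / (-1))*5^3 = -2000 / 9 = -222.22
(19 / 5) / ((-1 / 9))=-171 / 5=-34.20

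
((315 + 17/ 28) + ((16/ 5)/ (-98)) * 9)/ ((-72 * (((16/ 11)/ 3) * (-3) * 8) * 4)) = 3399077/ 36126720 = 0.09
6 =6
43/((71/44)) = 1892/71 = 26.65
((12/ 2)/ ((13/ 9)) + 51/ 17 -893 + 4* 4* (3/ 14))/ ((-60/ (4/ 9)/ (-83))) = -1332980/ 2457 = -542.52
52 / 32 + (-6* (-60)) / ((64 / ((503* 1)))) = 2831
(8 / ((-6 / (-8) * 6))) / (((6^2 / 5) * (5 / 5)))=20 / 81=0.25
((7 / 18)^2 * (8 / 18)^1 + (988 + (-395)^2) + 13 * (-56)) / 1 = 113931814 / 729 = 156285.07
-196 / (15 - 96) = 196 / 81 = 2.42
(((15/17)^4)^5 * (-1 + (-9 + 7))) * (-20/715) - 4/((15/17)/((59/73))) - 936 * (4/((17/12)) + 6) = -5258223435981375490303287205808816/636397674809910143420254692585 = -8262.48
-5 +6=1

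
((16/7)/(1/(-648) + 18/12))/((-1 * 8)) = -1296/6797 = -0.19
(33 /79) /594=1 /1422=0.00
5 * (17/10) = 17/2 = 8.50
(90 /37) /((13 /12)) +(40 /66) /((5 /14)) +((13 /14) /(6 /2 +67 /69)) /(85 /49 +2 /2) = 4694747399 /1165586136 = 4.03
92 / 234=46 / 117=0.39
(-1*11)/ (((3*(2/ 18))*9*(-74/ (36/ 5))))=66/ 185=0.36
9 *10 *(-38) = -3420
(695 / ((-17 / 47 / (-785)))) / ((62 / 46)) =589766575 / 527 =1119101.66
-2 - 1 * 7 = -9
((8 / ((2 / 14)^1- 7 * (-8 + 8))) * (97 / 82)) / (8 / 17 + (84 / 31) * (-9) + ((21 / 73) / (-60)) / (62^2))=-259128345280 / 93554959439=-2.77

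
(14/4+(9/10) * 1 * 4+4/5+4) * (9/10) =1071/100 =10.71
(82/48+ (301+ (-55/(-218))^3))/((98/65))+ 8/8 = 307311710429/1522954104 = 201.79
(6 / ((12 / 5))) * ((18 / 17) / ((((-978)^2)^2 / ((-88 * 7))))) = -0.00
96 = 96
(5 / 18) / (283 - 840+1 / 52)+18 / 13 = 4690316 / 3388671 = 1.38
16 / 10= 8 / 5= 1.60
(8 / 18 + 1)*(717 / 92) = 3107 / 276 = 11.26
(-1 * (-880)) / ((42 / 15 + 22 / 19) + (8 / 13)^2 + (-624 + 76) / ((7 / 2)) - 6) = -49449400 / 8891611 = -5.56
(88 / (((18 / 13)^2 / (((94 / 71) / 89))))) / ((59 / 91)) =31803772 / 30198501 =1.05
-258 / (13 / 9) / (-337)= 2322 / 4381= 0.53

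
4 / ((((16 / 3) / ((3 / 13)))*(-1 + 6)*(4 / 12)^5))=2187 / 260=8.41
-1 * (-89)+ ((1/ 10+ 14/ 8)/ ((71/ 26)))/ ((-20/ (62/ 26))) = 1262653/ 14200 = 88.92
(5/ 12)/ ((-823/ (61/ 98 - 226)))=0.11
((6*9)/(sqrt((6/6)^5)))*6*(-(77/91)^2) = -39204/169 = -231.98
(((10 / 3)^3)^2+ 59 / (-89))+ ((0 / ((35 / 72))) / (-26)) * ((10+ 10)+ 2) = 88956989 / 64881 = 1371.08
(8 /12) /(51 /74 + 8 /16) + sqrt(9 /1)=235 /66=3.56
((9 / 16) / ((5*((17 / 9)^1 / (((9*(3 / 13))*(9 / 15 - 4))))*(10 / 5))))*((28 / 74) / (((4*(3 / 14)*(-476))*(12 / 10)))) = 1701 / 10466560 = 0.00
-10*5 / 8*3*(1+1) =-75 / 2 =-37.50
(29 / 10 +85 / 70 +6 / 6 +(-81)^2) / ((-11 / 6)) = -1378884 / 385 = -3581.52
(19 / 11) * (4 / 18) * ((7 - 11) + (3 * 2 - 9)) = -266 / 99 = -2.69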